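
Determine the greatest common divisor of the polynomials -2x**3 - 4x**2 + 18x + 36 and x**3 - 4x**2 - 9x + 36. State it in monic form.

x**2 - 9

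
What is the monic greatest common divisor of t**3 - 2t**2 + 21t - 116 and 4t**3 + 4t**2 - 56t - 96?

t - 4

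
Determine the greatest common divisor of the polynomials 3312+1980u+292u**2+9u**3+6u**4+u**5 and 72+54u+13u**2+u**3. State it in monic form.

Apply the Euclidean algorithm:
  u**5+6u**4+9u**3+292u**2+1980u+3312 = (u**2−7u+46)(u**3+13u**2+54u+72) + (0)
The last nonzero remainder u**3+13u**2+54u+72 is already monic.

72+54u+13u**2+u**3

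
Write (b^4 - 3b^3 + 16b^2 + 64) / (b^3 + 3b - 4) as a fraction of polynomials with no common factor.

(b^2 - 4b + 16)/(b - 1)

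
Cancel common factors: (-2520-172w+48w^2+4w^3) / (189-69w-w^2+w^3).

Euclidean algorithm in ℚ[w]:
  4w^3+48w^2-172w-2520 = (4)(w^3-w^2-69w+189) + (52w^2+104w-3276)
  w^3-w^2-69w+189 = ((1/52)w-3/52)(52w^2+104w-3276) + (0)
Last nonzero remainder: 52w^2+104w-3276. Dividing through by 52 gives the monic gcd w^2+2w-63.
Cancel w^2+2w-63 from numerator and denominator to get the reduced form.

(40+4w)/(-3+w)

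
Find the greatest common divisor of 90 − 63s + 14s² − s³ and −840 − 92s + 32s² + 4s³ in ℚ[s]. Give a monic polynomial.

−5 + s

By polynomial division,
  −s³ + 14s² − 63s + 90 = (−1/4)(4s³ + 32s² − 92s − 840) + (22s² − 86s − 120)
  4s³ + 32s² − 92s − 840 = ((2/11)s + 262/121)(22s² − 86s − 120) + ((14040/121)s − 70200/121)
  22s² − 86s − 120 = ((1331/7020)s + 121/585)((14040/121)s − 70200/121) + (0)
Last nonzero remainder: (14040/121)s − 70200/121. Dividing through by 14040/121 gives the monic gcd s − 5.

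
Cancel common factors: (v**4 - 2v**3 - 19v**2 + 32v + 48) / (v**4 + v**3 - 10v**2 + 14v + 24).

(v**2 - 7v + 12)/(v**2 - 4v + 6)

Apply the Euclidean algorithm:
  v**4 - 2v**3 - 19v**2 + 32v + 48 = (v**4 + v**3 - 10v**2 + 14v + 24) + (-3v**3 - 9v**2 + 18v + 24)
  v**4 + v**3 - 10v**2 + 14v + 24 = (-(1/3)v + 2/3)(-3v**3 - 9v**2 + 18v + 24) + (2v**2 + 10v + 8)
  -3v**3 - 9v**2 + 18v + 24 = (-(3/2)v + 3)(2v**2 + 10v + 8) + (0)
Last nonzero remainder: 2v**2 + 10v + 8. Dividing through by 2 gives the monic gcd v**2 + 5v + 4.
Cancel v**2 + 5v + 4 from numerator and denominator to get the reduced form.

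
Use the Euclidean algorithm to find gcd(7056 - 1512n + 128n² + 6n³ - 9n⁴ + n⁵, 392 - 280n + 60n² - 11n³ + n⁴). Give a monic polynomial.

-196 + 42n - 9n² + n³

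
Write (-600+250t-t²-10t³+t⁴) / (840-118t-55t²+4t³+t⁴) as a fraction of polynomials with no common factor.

Apply the Euclidean algorithm:
  t⁴-10t³-t²+250t-600 = (t⁴+4t³-55t²-118t+840) + (-14t³+54t²+368t-1440)
  t⁴+4t³-55t²-118t+840 = (-(1/14)t-55/98)(-14t³+54t²+368t-1440) + ((78/49)t²-(702/49)t+1560/49)
  -14t³+54t²+368t-1440 = (-(343/39)t-588/13)((78/49)t²-(702/49)t+1560/49) + (0)
Last nonzero remainder: (78/49)t²-(702/49)t+1560/49. Dividing through by 78/49 gives the monic gcd t²-9t+20.
Cancel t²-9t+20 from numerator and denominator to get the reduced form.

(-30-t+t²)/(42+13t+t²)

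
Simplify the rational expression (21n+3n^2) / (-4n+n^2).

(21+3n)/(-4+n)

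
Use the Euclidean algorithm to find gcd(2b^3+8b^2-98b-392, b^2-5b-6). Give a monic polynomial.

1

Euclidean algorithm in ℚ[b]:
  2b^3+8b^2-98b-392 = (2b+18)(b^2-5b-6) + (4b-284)
  b^2-5b-6 = ((1/4)b+33/2)(4b-284) + (4680)
  4b-284 = ((1/1170)b-71/1170)(4680) + (0)
The last nonzero remainder is the constant 4680, so the polynomials are coprime and gcd = 1.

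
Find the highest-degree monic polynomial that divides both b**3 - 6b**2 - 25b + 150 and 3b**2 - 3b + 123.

1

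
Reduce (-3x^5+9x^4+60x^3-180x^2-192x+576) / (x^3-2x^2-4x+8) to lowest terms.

(-3x^3+9x^2+48x-144)/(x-2)

By polynomial division,
  -3x^5+9x^4+60x^3-180x^2-192x+576 = (-3x^2+3x+54)(x^3-2x^2-4x+8) + (-36x^2+144)
  x^3-2x^2-4x+8 = (-(1/36)x+1/18)(-36x^2+144) + (0)
Last nonzero remainder: -36x^2+144. Dividing through by -36 gives the monic gcd x^2-4.
Cancel x^2-4 from numerator and denominator to get the reduced form.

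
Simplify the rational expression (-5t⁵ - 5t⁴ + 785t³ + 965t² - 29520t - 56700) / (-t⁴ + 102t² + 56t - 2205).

(5t³ + 15t² - 440t - 900)/(t² + 2t - 35)

Repeated division with remainder:
  -5t⁵ - 5t⁴ + 785t³ + 965t² - 29520t - 56700 = (5t + 5)(-t⁴ + 102t² + 56t - 2205) + (275t³ + 175t² - 18775t - 45675)
  -t⁴ + 102t² + 56t - 2205 = (-(1/275)t + 7/3025)(275t³ + 175t² - 18775t - 45675) + ((4032/121)t² - (8064/121)t - 254016/121)
  275t³ + 175t² - 18775t - 45675 = ((33275/4032)t + 87725/4032)((4032/121)t² - (8064/121)t - 254016/121) + (0)
Last nonzero remainder: (4032/121)t² - (8064/121)t - 254016/121. Dividing through by 4032/121 gives the monic gcd t² - 2t - 63.
Cancel t² - 2t - 63 from numerator and denominator to get the reduced form.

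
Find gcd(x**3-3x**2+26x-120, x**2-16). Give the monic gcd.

Repeated division with remainder:
  x**3-3x**2+26x-120 = (x-3)(x**2-16) + (42x-168)
  x**2-16 = ((1/42)x+2/21)(42x-168) + (0)
Last nonzero remainder: 42x-168. Dividing through by 42 gives the monic gcd x-4.

x-4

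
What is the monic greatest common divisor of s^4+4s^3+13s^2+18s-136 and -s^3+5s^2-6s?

s-2

Repeated division with remainder:
  s^4+4s^3+13s^2+18s-136 = (-s-9)(-s^3+5s^2-6s) + (52s^2-36s-136)
  -s^3+5s^2-6s = (-(1/52)s+14/169)(52s^2-36s-136) + (-(952/169)s+1904/169)
  52s^2-36s-136 = (-(2197/238)s-169/14)(-(952/169)s+1904/169) + (0)
Last nonzero remainder: -(952/169)s+1904/169. Dividing through by -952/169 gives the monic gcd s-2.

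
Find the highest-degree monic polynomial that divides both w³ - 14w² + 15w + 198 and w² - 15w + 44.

Repeated division with remainder:
  w³ - 14w² + 15w + 198 = (w + 1)(w² - 15w + 44) + (-14w + 154)
  w² - 15w + 44 = (-(1/14)w + 2/7)(-14w + 154) + (0)
Last nonzero remainder: -14w + 154. Dividing through by -14 gives the monic gcd w - 11.

w - 11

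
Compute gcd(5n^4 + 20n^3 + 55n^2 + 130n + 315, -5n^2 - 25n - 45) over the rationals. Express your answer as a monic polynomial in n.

n^2 + 5n + 9

By polynomial division,
  5n^4 + 20n^3 + 55n^2 + 130n + 315 = (-n^2 + n - 7)(-5n^2 - 25n - 45) + (0)
Last nonzero remainder: -5n^2 - 25n - 45. Dividing through by -5 gives the monic gcd n^2 + 5n + 9.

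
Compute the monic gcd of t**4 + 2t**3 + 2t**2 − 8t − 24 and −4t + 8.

t − 2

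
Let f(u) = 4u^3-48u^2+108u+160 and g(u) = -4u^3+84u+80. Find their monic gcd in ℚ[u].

u^2-4u-5

By polynomial division,
  4u^3-48u^2+108u+160 = (-1)(-4u^3+84u+80) + (-48u^2+192u+240)
  -4u^3+84u+80 = ((1/12)u+1/3)(-48u^2+192u+240) + (0)
Last nonzero remainder: -48u^2+192u+240. Dividing through by -48 gives the monic gcd u^2-4u-5.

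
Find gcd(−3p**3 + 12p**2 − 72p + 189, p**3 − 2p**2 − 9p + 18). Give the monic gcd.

Apply the Euclidean algorithm:
  −3p**3 + 12p**2 − 72p + 189 = (−3)(p**3 − 2p**2 − 9p + 18) + (6p**2 − 99p + 243)
  p**3 − 2p**2 − 9p + 18 = ((1/6)p + 29/12)(6p**2 − 99p + 243) + ((759/4)p − 2277/4)
  6p**2 − 99p + 243 = ((8/253)p − 108/253)((759/4)p − 2277/4) + (0)
Last nonzero remainder: (759/4)p − 2277/4. Dividing through by 759/4 gives the monic gcd p − 3.

p − 3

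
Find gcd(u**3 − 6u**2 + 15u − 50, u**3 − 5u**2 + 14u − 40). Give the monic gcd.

u**2 − u + 10

Apply the Euclidean algorithm:
  u**3 − 6u**2 + 15u − 50 = (u**3 − 5u**2 + 14u − 40) + (−u**2 + u − 10)
  u**3 − 5u**2 + 14u − 40 = (−u + 4)(−u**2 + u − 10) + (0)
Last nonzero remainder: −u**2 + u − 10. Dividing through by −1 gives the monic gcd u**2 − u + 10.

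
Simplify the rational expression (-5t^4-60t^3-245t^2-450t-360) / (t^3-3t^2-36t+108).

(-5t^3-30t^2-65t-60)/(t^2-9t+18)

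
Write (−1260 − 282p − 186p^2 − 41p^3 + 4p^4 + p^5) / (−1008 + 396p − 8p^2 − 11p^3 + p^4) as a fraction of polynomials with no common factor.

(30 + 6p + 5p^2 + p^3)/(24 − 10p + p^2)

Apply the Euclidean algorithm:
  p^5 + 4p^4 − 41p^3 − 186p^2 − 282p − 1260 = (p + 15)(p^4 − 11p^3 − 8p^2 + 396p − 1008) + (132p^3 − 462p^2 − 5214p + 13860)
  p^4 − 11p^3 − 8p^2 + 396p − 1008 = ((1/132)p − 5/88)(132p^3 − 462p^2 − 5214p + 13860) + ((21/4)p^2 − (21/4)p − 441/2)
  132p^3 − 462p^2 − 5214p + 13860 = ((176/7)p − 440/7)((21/4)p^2 − (21/4)p − 441/2) + (0)
Last nonzero remainder: (21/4)p^2 − (21/4)p − 441/2. Dividing through by 21/4 gives the monic gcd p^2 − p − 42.
Cancel p^2 − p − 42 from numerator and denominator to get the reduced form.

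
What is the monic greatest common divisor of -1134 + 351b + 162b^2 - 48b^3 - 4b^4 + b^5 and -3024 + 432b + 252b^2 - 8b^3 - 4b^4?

By polynomial division,
  b^5 - 4b^4 - 48b^3 + 162b^2 + 351b - 1134 = (-(1/4)b + 3/2)(-4b^4 - 8b^3 + 252b^2 + 432b - 3024) + (27b^3 - 108b^2 - 1053b + 3402)
  -4b^4 - 8b^3 + 252b^2 + 432b - 3024 = (-(4/27)b - 8/9)(27b^3 - 108b^2 - 1053b + 3402) + (0)
Last nonzero remainder: 27b^3 - 108b^2 - 1053b + 3402. Dividing through by 27 gives the monic gcd b^3 - 4b^2 - 39b + 126.

126 - 39b - 4b^2 + b^3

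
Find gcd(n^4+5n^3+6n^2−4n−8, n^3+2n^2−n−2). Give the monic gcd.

n^2+n−2

Repeated division with remainder:
  n^4+5n^3+6n^2−4n−8 = (n+3)(n^3+2n^2−n−2) + (n^2+n−2)
  n^3+2n^2−n−2 = (n+1)(n^2+n−2) + (0)
The last nonzero remainder n^2+n−2 is already monic.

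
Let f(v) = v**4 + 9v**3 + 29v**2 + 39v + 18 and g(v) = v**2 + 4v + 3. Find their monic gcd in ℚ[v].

v**2 + 4v + 3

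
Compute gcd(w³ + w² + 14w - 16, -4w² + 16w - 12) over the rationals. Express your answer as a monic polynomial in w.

Euclidean algorithm in ℚ[w]:
  w³ + w² + 14w - 16 = (-(1/4)w - 5/4)(-4w² + 16w - 12) + (31w - 31)
  -4w² + 16w - 12 = (-(4/31)w + 12/31)(31w - 31) + (0)
Last nonzero remainder: 31w - 31. Dividing through by 31 gives the monic gcd w - 1.

w - 1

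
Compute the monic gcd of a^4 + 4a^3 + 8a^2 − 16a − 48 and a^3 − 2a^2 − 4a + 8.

Repeated division with remainder:
  a^4 + 4a^3 + 8a^2 − 16a − 48 = (a + 6)(a^3 − 2a^2 − 4a + 8) + (24a^2 − 96)
  a^3 − 2a^2 − 4a + 8 = ((1/24)a − 1/12)(24a^2 − 96) + (0)
Last nonzero remainder: 24a^2 − 96. Dividing through by 24 gives the monic gcd a^2 − 4.

a^2 − 4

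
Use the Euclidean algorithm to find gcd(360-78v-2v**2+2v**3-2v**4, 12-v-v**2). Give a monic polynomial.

Repeated division with remainder:
  -2v**4+2v**3-2v**2-78v+360 = (2v**2-4v+30)(-v**2-v+12) + (0)
Last nonzero remainder: -v**2-v+12. Dividing through by -1 gives the monic gcd v**2+v-12.

-12+v+v**2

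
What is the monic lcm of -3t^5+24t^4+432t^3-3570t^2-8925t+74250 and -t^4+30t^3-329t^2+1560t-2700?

t^6-14t^5-96t^4+2054t^3-4165t^2-42600t+148500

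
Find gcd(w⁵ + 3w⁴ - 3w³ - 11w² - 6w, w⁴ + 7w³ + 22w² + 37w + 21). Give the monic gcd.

By polynomial division,
  w⁵ + 3w⁴ - 3w³ - 11w² - 6w = (w - 4)(w⁴ + 7w³ + 22w² + 37w + 21) + (3w³ + 40w² + 121w + 84)
  w⁴ + 7w³ + 22w² + 37w + 21 = ((1/3)w - 19/9)(3w³ + 40w² + 121w + 84) + ((595/9)w² + (2380/9)w + 595/3)
  3w³ + 40w² + 121w + 84 = ((27/595)w + 36/85)((595/9)w² + (2380/9)w + 595/3) + (0)
Last nonzero remainder: (595/9)w² + (2380/9)w + 595/3. Dividing through by 595/9 gives the monic gcd w² + 4w + 3.

w² + 4w + 3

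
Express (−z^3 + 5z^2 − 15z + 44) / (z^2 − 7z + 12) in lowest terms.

(−z^2 + z − 11)/(z − 3)

Apply the Euclidean algorithm:
  −z^3 + 5z^2 − 15z + 44 = (−z − 2)(z^2 − 7z + 12) + (−17z + 68)
  z^2 − 7z + 12 = (−(1/17)z + 3/17)(−17z + 68) + (0)
Last nonzero remainder: −17z + 68. Dividing through by −17 gives the monic gcd z − 4.
Cancel z − 4 from numerator and denominator to get the reduced form.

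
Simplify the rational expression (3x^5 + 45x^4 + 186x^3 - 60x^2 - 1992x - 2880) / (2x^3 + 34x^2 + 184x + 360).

Repeated division with remainder:
  3x^5 + 45x^4 + 186x^3 - 60x^2 - 1992x - 2880 = ((3/2)x^2 - 3x + 6)(2x^3 + 34x^2 + 184x + 360) + (-252x^2 - 2016x - 5040)
  2x^3 + 34x^2 + 184x + 360 = (-(1/126)x - 1/14)(-252x^2 - 2016x - 5040) + (0)
Last nonzero remainder: -252x^2 - 2016x - 5040. Dividing through by -252 gives the monic gcd x^2 + 8x + 20.
Cancel x^2 + 8x + 20 from numerator and denominator to get the reduced form.

(3x^3 + 21x^2 - 42x - 144)/(2x + 18)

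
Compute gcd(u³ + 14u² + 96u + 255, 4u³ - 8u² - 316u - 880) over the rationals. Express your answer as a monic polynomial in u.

u + 5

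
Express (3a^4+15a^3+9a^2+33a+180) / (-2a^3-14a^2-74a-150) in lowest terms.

(-3a^3-6a^2+9a-60)/(2a^2+8a+50)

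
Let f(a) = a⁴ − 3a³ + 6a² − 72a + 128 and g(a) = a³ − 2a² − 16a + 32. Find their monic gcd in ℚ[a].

a² − 6a + 8

Repeated division with remainder:
  a⁴ − 3a³ + 6a² − 72a + 128 = (a − 1)(a³ − 2a² − 16a + 32) + (20a² − 120a + 160)
  a³ − 2a² − 16a + 32 = ((1/20)a + 1/5)(20a² − 120a + 160) + (0)
Last nonzero remainder: 20a² − 120a + 160. Dividing through by 20 gives the monic gcd a² − 6a + 8.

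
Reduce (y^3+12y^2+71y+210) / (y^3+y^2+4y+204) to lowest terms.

(y^2+6y+35)/(y^2-5y+34)

Repeated division with remainder:
  y^3+12y^2+71y+210 = (y^3+y^2+4y+204) + (11y^2+67y+6)
  y^3+y^2+4y+204 = ((1/11)y-56/121)(11y^2+67y+6) + ((4170/121)y+25020/121)
  11y^2+67y+6 = ((1331/4170)y+121/4170)((4170/121)y+25020/121) + (0)
Last nonzero remainder: (4170/121)y+25020/121. Dividing through by 4170/121 gives the monic gcd y+6.
Cancel y+6 from numerator and denominator to get the reduced form.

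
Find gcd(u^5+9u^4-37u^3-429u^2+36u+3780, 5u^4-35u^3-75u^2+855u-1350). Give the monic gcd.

Apply the Euclidean algorithm:
  u^5+9u^4-37u^3-429u^2+36u+3780 = ((1/5)u+16/5)(5u^4-35u^3-75u^2+855u-1350) + (90u^3-360u^2-2430u+8100)
  5u^4-35u^3-75u^2+855u-1350 = ((1/18)u-1/6)(90u^3-360u^2-2430u+8100) + (0)
Last nonzero remainder: 90u^3-360u^2-2430u+8100. Dividing through by 90 gives the monic gcd u^3-4u^2-27u+90.

u^3-4u^2-27u+90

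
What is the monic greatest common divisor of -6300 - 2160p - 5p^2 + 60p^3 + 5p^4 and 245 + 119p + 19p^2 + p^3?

35 + 12p + p^2

By polynomial division,
  5p^4 + 60p^3 - 5p^2 - 2160p - 6300 = (5p - 35)(p^3 + 19p^2 + 119p + 245) + (65p^2 + 780p + 2275)
  p^3 + 19p^2 + 119p + 245 = ((1/65)p + 7/65)(65p^2 + 780p + 2275) + (0)
Last nonzero remainder: 65p^2 + 780p + 2275. Dividing through by 65 gives the monic gcd p^2 + 12p + 35.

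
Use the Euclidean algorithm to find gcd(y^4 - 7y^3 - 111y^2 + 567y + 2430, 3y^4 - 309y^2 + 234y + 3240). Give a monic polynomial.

y^2 - 6y - 27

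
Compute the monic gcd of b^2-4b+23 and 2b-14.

1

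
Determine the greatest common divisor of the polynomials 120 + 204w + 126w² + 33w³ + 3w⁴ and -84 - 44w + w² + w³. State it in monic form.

Euclidean algorithm in ℚ[w]:
  3w⁴ + 33w³ + 126w² + 204w + 120 = (3w + 30)(w³ + w² - 44w - 84) + (228w² + 1776w + 2640)
  w³ + w² - 44w - 84 = ((1/228)w - 43/1444)(228w² + 1776w + 2640) + (-(972/361)w - 1944/361)
  228w² + 1776w + 2640 = (-(6859/81)w - 39710/81)(-(972/361)w - 1944/361) + (0)
Last nonzero remainder: -(972/361)w - 1944/361. Dividing through by -972/361 gives the monic gcd w + 2.

2 + w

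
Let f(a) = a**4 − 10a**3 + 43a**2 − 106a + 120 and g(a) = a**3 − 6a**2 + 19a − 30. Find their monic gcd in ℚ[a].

a**3 − 6a**2 + 19a − 30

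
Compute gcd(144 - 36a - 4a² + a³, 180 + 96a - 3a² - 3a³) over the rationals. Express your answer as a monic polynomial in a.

-6 + a

Euclidean algorithm in ℚ[a]:
  a³ - 4a² - 36a + 144 = (-1/3)(-3a³ - 3a² + 96a + 180) + (-5a² - 4a + 204)
  -3a³ - 3a² + 96a + 180 = ((3/5)a + 3/25)(-5a² - 4a + 204) + (-(648/25)a + 3888/25)
  -5a² - 4a + 204 = ((125/648)a + 425/324)(-(648/25)a + 3888/25) + (0)
Last nonzero remainder: -(648/25)a + 3888/25. Dividing through by -648/25 gives the monic gcd a - 6.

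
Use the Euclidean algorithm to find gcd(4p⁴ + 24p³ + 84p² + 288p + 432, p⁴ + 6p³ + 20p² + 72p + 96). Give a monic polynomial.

Repeated division with remainder:
  4p⁴ + 24p³ + 84p² + 288p + 432 = (4)(p⁴ + 6p³ + 20p² + 72p + 96) + (4p² + 48)
  p⁴ + 6p³ + 20p² + 72p + 96 = ((1/4)p² + (3/2)p + 2)(4p² + 48) + (0)
Last nonzero remainder: 4p² + 48. Dividing through by 4 gives the monic gcd p² + 12.

p² + 12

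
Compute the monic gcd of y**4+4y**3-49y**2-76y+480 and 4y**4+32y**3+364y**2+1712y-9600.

y**2+5y-24

Apply the Euclidean algorithm:
  y**4+4y**3-49y**2-76y+480 = (1/4)(4y**4+32y**3+364y**2+1712y-9600) + (-4y**3-140y**2-504y+2880)
  4y**4+32y**3+364y**2+1712y-9600 = (-y+27)(-4y**3-140y**2-504y+2880) + (3640y**2+18200y-87360)
  -4y**3-140y**2-504y+2880 = (-(1/910)y-3/91)(3640y**2+18200y-87360) + (0)
Last nonzero remainder: 3640y**2+18200y-87360. Dividing through by 3640 gives the monic gcd y**2+5y-24.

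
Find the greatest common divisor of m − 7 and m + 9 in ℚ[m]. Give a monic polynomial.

By polynomial division,
  m − 7 = (m + 9) + (−16)
  m + 9 = (−(1/16)m − 9/16)(−16) + (0)
The last nonzero remainder is the constant −16, so the polynomials are coprime and gcd = 1.

1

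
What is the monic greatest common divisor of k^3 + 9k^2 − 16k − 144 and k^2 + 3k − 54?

k + 9

By polynomial division,
  k^3 + 9k^2 − 16k − 144 = (k + 6)(k^2 + 3k − 54) + (20k + 180)
  k^2 + 3k − 54 = ((1/20)k − 3/10)(20k + 180) + (0)
Last nonzero remainder: 20k + 180. Dividing through by 20 gives the monic gcd k + 9.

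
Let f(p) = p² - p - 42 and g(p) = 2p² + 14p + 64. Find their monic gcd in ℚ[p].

1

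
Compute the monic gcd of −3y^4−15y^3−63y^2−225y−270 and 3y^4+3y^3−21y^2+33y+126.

y^2+5y+6

Apply the Euclidean algorithm:
  −3y^4−15y^3−63y^2−225y−270 = (−1)(3y^4+3y^3−21y^2+33y+126) + (−12y^3−84y^2−192y−144)
  3y^4+3y^3−21y^2+33y+126 = (−(1/4)y+3/2)(−12y^3−84y^2−192y−144) + (57y^2+285y+342)
  −12y^3−84y^2−192y−144 = (−(4/19)y−8/19)(57y^2+285y+342) + (0)
Last nonzero remainder: 57y^2+285y+342. Dividing through by 57 gives the monic gcd y^2+5y+6.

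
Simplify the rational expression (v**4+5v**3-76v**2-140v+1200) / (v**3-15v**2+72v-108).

By polynomial division,
  v**4+5v**3-76v**2-140v+1200 = (v+20)(v**3-15v**2+72v-108) + (152v**2-1472v+3360)
  v**3-15v**2+72v-108 = ((1/152)v-101/2888)(152v**2-1472v+3360) + (-(572/361)v+3432/361)
  152v**2-1472v+3360 = (-(13718/143)v+50540/143)(-(572/361)v+3432/361) + (0)
Last nonzero remainder: -(572/361)v+3432/361. Dividing through by -572/361 gives the monic gcd v-6.
Cancel v-6 from numerator and denominator to get the reduced form.

(v**3+11v**2-10v-200)/(v**2-9v+18)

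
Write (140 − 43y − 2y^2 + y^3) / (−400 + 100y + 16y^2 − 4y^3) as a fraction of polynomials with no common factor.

Euclidean algorithm in ℚ[y]:
  y^3 − 2y^2 − 43y + 140 = (−1/4)(−4y^3 + 16y^2 + 100y − 400) + (2y^2 − 18y + 40)
  −4y^3 + 16y^2 + 100y − 400 = (−2y − 10)(2y^2 − 18y + 40) + (0)
Last nonzero remainder: 2y^2 − 18y + 40. Dividing through by 2 gives the monic gcd y^2 − 9y + 20.
Cancel y^2 − 9y + 20 from numerator and denominator to get the reduced form.

(−7 − y)/(20 + 4y)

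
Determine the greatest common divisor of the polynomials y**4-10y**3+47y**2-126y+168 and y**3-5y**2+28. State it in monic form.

y**2-7y+14

Euclidean algorithm in ℚ[y]:
  y**4-10y**3+47y**2-126y+168 = (y-5)(y**3-5y**2+28) + (22y**2-154y+308)
  y**3-5y**2+28 = ((1/22)y+1/11)(22y**2-154y+308) + (0)
Last nonzero remainder: 22y**2-154y+308. Dividing through by 22 gives the monic gcd y**2-7y+14.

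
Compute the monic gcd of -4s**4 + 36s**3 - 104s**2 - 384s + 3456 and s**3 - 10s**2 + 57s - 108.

s**2 - 7s + 36

By polynomial division,
  -4s**4 + 36s**3 - 104s**2 - 384s + 3456 = (-4s - 4)(s**3 - 10s**2 + 57s - 108) + (84s**2 - 588s + 3024)
  s**3 - 10s**2 + 57s - 108 = ((1/84)s - 1/28)(84s**2 - 588s + 3024) + (0)
Last nonzero remainder: 84s**2 - 588s + 3024. Dividing through by 84 gives the monic gcd s**2 - 7s + 36.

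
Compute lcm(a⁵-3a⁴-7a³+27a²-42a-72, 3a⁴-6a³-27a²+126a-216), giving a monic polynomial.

Repeated division with remainder:
  a⁵-3a⁴-7a³+27a²-42a-72 = ((1/3)a-1/3)(3a⁴-6a³-27a²+126a-216) + (-24a²+72a-144)
  3a⁴-6a³-27a²+126a-216 = (-(1/8)a²-(1/8)a+3/2)(-24a²+72a-144) + (0)
Last nonzero remainder: -24a²+72a-144. Dividing through by -24 gives the monic gcd a²-3a+6.
Then lcm(f, g) = f·g / gcd(f, g); expanding and making the result monic gives the answer.

a⁷-2a⁶-22a⁵+56a⁴+69a³-438a²+432a+864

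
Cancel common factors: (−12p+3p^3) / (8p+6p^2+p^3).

(−6+3p)/(4+p)

Repeated division with remainder:
  3p^3−12p = (3)(p^3+6p^2+8p) + (−18p^2−36p)
  p^3+6p^2+8p = (−(1/18)p−2/9)(−18p^2−36p) + (0)
Last nonzero remainder: −18p^2−36p. Dividing through by −18 gives the monic gcd p^2+2p.
Cancel p^2+2p from numerator and denominator to get the reduced form.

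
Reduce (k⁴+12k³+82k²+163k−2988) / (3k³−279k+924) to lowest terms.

Repeated division with remainder:
  k⁴+12k³+82k²+163k−2988 = ((1/3)k+4)(3k³−279k+924) + (175k²+971k−6684)
  3k³−279k+924 = ((3/175)k−2913/30625)(175k²+971k−6684) + (−(2206752/30625)k+8827008/30625)
  175k²+971k−6684 = (−(5359375/2206752)k−17058125/735584)(−(2206752/30625)k+8827008/30625) + (0)
Last nonzero remainder: −(2206752/30625)k+8827008/30625. Dividing through by −2206752/30625 gives the monic gcd k−4.
Cancel k−4 from numerator and denominator to get the reduced form.

(k³+16k²+146k+747)/(3k²+12k−231)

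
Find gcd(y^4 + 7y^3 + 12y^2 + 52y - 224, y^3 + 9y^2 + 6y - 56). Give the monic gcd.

y^2 + 5y - 14

Apply the Euclidean algorithm:
  y^4 + 7y^3 + 12y^2 + 52y - 224 = (y - 2)(y^3 + 9y^2 + 6y - 56) + (24y^2 + 120y - 336)
  y^3 + 9y^2 + 6y - 56 = ((1/24)y + 1/6)(24y^2 + 120y - 336) + (0)
Last nonzero remainder: 24y^2 + 120y - 336. Dividing through by 24 gives the monic gcd y^2 + 5y - 14.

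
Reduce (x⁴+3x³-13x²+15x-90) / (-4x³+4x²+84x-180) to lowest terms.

Apply the Euclidean algorithm:
  x⁴+3x³-13x²+15x-90 = (-(1/4)x-1)(-4x³+4x²+84x-180) + (12x²+54x-270)
  -4x³+4x²+84x-180 = (-(1/3)x+11/6)(12x²+54x-270) + (-105x+315)
  12x²+54x-270 = (-(4/35)x-6/7)(-105x+315) + (0)
Last nonzero remainder: -105x+315. Dividing through by -105 gives the monic gcd x-3.
Cancel x-3 from numerator and denominator to get the reduced form.

(-x³-6x²-5x-30)/(4x²+8x-60)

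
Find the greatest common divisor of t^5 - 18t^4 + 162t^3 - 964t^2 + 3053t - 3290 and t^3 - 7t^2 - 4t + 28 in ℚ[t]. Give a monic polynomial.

t^2 - 9t + 14

Euclidean algorithm in ℚ[t]:
  t^5 - 18t^4 + 162t^3 - 964t^2 + 3053t - 3290 = (t^2 - 11t + 89)(t^3 - 7t^2 - 4t + 28) + (-413t^2 + 3717t - 5782)
  t^3 - 7t^2 - 4t + 28 = (-(1/413)t - 2/413)(-413t^2 + 3717t - 5782) + (0)
Last nonzero remainder: -413t^2 + 3717t - 5782. Dividing through by -413 gives the monic gcd t^2 - 9t + 14.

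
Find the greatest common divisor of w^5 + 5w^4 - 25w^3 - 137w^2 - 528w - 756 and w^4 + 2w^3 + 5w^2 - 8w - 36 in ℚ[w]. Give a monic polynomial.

Apply the Euclidean algorithm:
  w^5 + 5w^4 - 25w^3 - 137w^2 - 528w - 756 = (w + 3)(w^4 + 2w^3 + 5w^2 - 8w - 36) + (-36w^3 - 144w^2 - 468w - 648)
  w^4 + 2w^3 + 5w^2 - 8w - 36 = (-(1/36)w + 1/18)(-36w^3 - 144w^2 - 468w - 648) + (0)
Last nonzero remainder: -36w^3 - 144w^2 - 468w - 648. Dividing through by -36 gives the monic gcd w^3 + 4w^2 + 13w + 18.

w^3 + 4w^2 + 13w + 18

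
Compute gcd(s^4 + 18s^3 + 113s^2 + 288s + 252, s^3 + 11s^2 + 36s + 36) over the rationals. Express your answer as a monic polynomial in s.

Apply the Euclidean algorithm:
  s^4 + 18s^3 + 113s^2 + 288s + 252 = (s + 7)(s^3 + 11s^2 + 36s + 36) + (0)
The last nonzero remainder s^3 + 11s^2 + 36s + 36 is already monic.

s^3 + 11s^2 + 36s + 36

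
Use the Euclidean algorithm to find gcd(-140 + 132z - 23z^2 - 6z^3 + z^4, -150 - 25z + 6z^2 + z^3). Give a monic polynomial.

5 + z

Euclidean algorithm in ℚ[z]:
  z^4 - 6z^3 - 23z^2 + 132z - 140 = (z - 12)(z^3 + 6z^2 - 25z - 150) + (74z^2 - 18z - 1940)
  z^3 + 6z^2 - 25z - 150 = ((1/74)z + 231/2738)(74z^2 - 18z - 1940) + ((3744/1369)z + 18720/1369)
  74z^2 - 18z - 1940 = ((50653/1872)z - 132793/936)((3744/1369)z + 18720/1369) + (0)
Last nonzero remainder: (3744/1369)z + 18720/1369. Dividing through by 3744/1369 gives the monic gcd z + 5.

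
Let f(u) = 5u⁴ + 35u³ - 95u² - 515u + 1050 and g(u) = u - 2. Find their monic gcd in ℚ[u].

u - 2

Apply the Euclidean algorithm:
  5u⁴ + 35u³ - 95u² - 515u + 1050 = (5u³ + 45u² - 5u - 525)(u - 2) + (0)
The last nonzero remainder u - 2 is already monic.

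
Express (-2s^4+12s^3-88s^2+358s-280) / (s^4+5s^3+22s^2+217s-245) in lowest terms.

(-2s+8)/(s+7)

Euclidean algorithm in ℚ[s]:
  -2s^4+12s^3-88s^2+358s-280 = (-2)(s^4+5s^3+22s^2+217s-245) + (22s^3-44s^2+792s-770)
  s^4+5s^3+22s^2+217s-245 = ((1/22)s+7/22)(22s^3-44s^2+792s-770) + (0)
Last nonzero remainder: 22s^3-44s^2+792s-770. Dividing through by 22 gives the monic gcd s^3-2s^2+36s-35.
Cancel s^3-2s^2+36s-35 from numerator and denominator to get the reduced form.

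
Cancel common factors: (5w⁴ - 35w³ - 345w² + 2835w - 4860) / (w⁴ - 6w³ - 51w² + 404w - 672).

(5w² - 405)/(w² + w - 56)

Euclidean algorithm in ℚ[w]:
  5w⁴ - 35w³ - 345w² + 2835w - 4860 = (5)(w⁴ - 6w³ - 51w² + 404w - 672) + (-5w³ - 90w² + 815w - 1500)
  w⁴ - 6w³ - 51w² + 404w - 672 = (-(1/5)w + 24/5)(-5w³ - 90w² + 815w - 1500) + (544w² - 3808w + 6528)
  -5w³ - 90w² + 815w - 1500 = (-(5/544)w - 125/544)(544w² - 3808w + 6528) + (0)
Last nonzero remainder: 544w² - 3808w + 6528. Dividing through by 544 gives the monic gcd w² - 7w + 12.
Cancel w² - 7w + 12 from numerator and denominator to get the reduced form.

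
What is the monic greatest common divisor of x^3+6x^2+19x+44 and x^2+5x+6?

1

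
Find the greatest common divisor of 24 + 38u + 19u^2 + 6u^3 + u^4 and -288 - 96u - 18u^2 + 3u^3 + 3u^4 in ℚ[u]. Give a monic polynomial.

24 + 14u + 5u^2 + u^3

By polynomial division,
  u^4 + 6u^3 + 19u^2 + 38u + 24 = (1/3)(3u^4 + 3u^3 - 18u^2 - 96u - 288) + (5u^3 + 25u^2 + 70u + 120)
  3u^4 + 3u^3 - 18u^2 - 96u - 288 = ((3/5)u - 12/5)(5u^3 + 25u^2 + 70u + 120) + (0)
Last nonzero remainder: 5u^3 + 25u^2 + 70u + 120. Dividing through by 5 gives the monic gcd u^3 + 5u^2 + 14u + 24.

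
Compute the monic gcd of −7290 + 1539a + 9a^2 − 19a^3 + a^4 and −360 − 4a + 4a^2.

By polynomial division,
  a^4 − 19a^3 + 9a^2 + 1539a − 7290 = ((1/4)a^2 − (9/2)a + 81/4)(4a^2 − 4a − 360) + (0)
Last nonzero remainder: 4a^2 − 4a − 360. Dividing through by 4 gives the monic gcd a^2 − a − 90.

−90 − a + a^2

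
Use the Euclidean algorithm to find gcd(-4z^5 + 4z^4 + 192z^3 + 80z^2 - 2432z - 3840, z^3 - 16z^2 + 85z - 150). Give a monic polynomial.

z^2 - 11z + 30

By polynomial division,
  -4z^5 + 4z^4 + 192z^3 + 80z^2 - 2432z - 3840 = (-4z^2 - 60z - 428)(z^3 - 16z^2 + 85z - 150) + (-2268z^2 + 24948z - 68040)
  z^3 - 16z^2 + 85z - 150 = (-(1/2268)z + 5/2268)(-2268z^2 + 24948z - 68040) + (0)
Last nonzero remainder: -2268z^2 + 24948z - 68040. Dividing through by -2268 gives the monic gcd z^2 - 11z + 30.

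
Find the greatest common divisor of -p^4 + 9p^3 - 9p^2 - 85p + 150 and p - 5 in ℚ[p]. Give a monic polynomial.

Apply the Euclidean algorithm:
  -p^4 + 9p^3 - 9p^2 - 85p + 150 = (-p^3 + 4p^2 + 11p - 30)(p - 5) + (0)
The last nonzero remainder p - 5 is already monic.

p - 5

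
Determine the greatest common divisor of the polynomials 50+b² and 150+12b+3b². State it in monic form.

Apply the Euclidean algorithm:
  b²+50 = (1/3)(3b²+12b+150) + (-4b)
  3b²+12b+150 = (-(3/4)b-3)(-4b) + (150)
  -4b = (-(2/75)b)(150) + (0)
The last nonzero remainder is the constant 150, so the polynomials are coprime and gcd = 1.

1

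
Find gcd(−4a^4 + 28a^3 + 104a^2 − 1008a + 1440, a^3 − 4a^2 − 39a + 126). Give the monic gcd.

a + 6

By polynomial division,
  −4a^4 + 28a^3 + 104a^2 − 1008a + 1440 = (−4a + 12)(a^3 − 4a^2 − 39a + 126) + (−4a^2 − 36a − 72)
  a^3 − 4a^2 − 39a + 126 = (−(1/4)a + 13/4)(−4a^2 − 36a − 72) + (60a + 360)
  −4a^2 − 36a − 72 = (−(1/15)a − 1/5)(60a + 360) + (0)
Last nonzero remainder: 60a + 360. Dividing through by 60 gives the monic gcd a + 6.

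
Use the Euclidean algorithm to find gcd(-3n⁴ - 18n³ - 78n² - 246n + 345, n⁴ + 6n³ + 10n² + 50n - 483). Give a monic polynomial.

Apply the Euclidean algorithm:
  -3n⁴ - 18n³ - 78n² - 246n + 345 = (-3)(n⁴ + 6n³ + 10n² + 50n - 483) + (-48n² - 96n - 1104)
  n⁴ + 6n³ + 10n² + 50n - 483 = (-(1/48)n² - (1/12)n + 7/16)(-48n² - 96n - 1104) + (0)
Last nonzero remainder: -48n² - 96n - 1104. Dividing through by -48 gives the monic gcd n² + 2n + 23.

n² + 2n + 23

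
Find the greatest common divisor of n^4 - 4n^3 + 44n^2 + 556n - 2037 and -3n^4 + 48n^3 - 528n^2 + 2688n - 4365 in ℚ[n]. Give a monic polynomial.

Euclidean algorithm in ℚ[n]:
  n^4 - 4n^3 + 44n^2 + 556n - 2037 = (-1/3)(-3n^4 + 48n^3 - 528n^2 + 2688n - 4365) + (12n^3 - 132n^2 + 1452n - 3492)
  -3n^4 + 48n^3 - 528n^2 + 2688n - 4365 = (-(1/4)n + 5/4)(12n^3 - 132n^2 + 1452n - 3492) + (0)
Last nonzero remainder: 12n^3 - 132n^2 + 1452n - 3492. Dividing through by 12 gives the monic gcd n^3 - 11n^2 + 121n - 291.

n^3 - 11n^2 + 121n - 291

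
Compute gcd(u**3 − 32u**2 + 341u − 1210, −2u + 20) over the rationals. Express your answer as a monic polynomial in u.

u − 10

Repeated division with remainder:
  u**3 − 32u**2 + 341u − 1210 = (−(1/2)u**2 + 11u − 121/2)(−2u + 20) + (0)
Last nonzero remainder: −2u + 20. Dividing through by −2 gives the monic gcd u − 10.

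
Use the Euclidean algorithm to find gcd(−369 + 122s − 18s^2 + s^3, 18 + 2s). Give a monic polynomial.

1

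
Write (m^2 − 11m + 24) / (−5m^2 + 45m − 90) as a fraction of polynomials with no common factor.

(−m + 8)/(5m − 30)

Euclidean algorithm in ℚ[m]:
  m^2 − 11m + 24 = (−1/5)(−5m^2 + 45m − 90) + (−2m + 6)
  −5m^2 + 45m − 90 = ((5/2)m − 15)(−2m + 6) + (0)
Last nonzero remainder: −2m + 6. Dividing through by −2 gives the monic gcd m − 3.
Cancel m − 3 from numerator and denominator to get the reduced form.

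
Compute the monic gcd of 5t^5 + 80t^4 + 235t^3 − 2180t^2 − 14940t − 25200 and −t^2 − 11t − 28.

By polynomial division,
  5t^5 + 80t^4 + 235t^3 − 2180t^2 − 14940t − 25200 = (−5t^3 − 25t^2 + 180t + 900)(−t^2 − 11t − 28) + (0)
Last nonzero remainder: −t^2 − 11t − 28. Dividing through by −1 gives the monic gcd t^2 + 11t + 28.

t^2 + 11t + 28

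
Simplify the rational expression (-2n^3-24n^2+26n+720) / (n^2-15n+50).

By polynomial division,
  -2n^3-24n^2+26n+720 = (-2n-54)(n^2-15n+50) + (-684n+3420)
  n^2-15n+50 = (-(1/684)n+5/342)(-684n+3420) + (0)
Last nonzero remainder: -684n+3420. Dividing through by -684 gives the monic gcd n-5.
Cancel n-5 from numerator and denominator to get the reduced form.

(-2n^2-34n-144)/(n-10)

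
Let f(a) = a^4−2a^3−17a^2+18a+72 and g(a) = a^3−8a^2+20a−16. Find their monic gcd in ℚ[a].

By polynomial division,
  a^4−2a^3−17a^2+18a+72 = (a+6)(a^3−8a^2+20a−16) + (11a^2−86a+168)
  a^3−8a^2+20a−16 = ((1/11)a−2/121)(11a^2−86a+168) + ((400/121)a−1600/121)
  11a^2−86a+168 = ((1331/400)a−2541/200)((400/121)a−1600/121) + (0)
Last nonzero remainder: (400/121)a−1600/121. Dividing through by 400/121 gives the monic gcd a−4.

a−4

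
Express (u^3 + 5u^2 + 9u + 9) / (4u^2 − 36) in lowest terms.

By polynomial division,
  u^3 + 5u^2 + 9u + 9 = ((1/4)u + 5/4)(4u^2 − 36) + (18u + 54)
  4u^2 − 36 = ((2/9)u − 2/3)(18u + 54) + (0)
Last nonzero remainder: 18u + 54. Dividing through by 18 gives the monic gcd u + 3.
Cancel u + 3 from numerator and denominator to get the reduced form.

(u^2 + 2u + 3)/(4u − 12)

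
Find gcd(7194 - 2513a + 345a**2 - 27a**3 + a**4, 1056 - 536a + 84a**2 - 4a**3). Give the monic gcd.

66 - 17a + a**2

Repeated division with remainder:
  a**4 - 27a**3 + 345a**2 - 2513a + 7194 = (-(1/4)a + 3/2)(-4a**3 + 84a**2 - 536a + 1056) + (85a**2 - 1445a + 5610)
  -4a**3 + 84a**2 - 536a + 1056 = (-(4/85)a + 16/85)(85a**2 - 1445a + 5610) + (0)
Last nonzero remainder: 85a**2 - 1445a + 5610. Dividing through by 85 gives the monic gcd a**2 - 17a + 66.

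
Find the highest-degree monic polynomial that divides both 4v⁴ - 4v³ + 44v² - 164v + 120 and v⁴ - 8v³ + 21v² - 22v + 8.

v² - 3v + 2

Apply the Euclidean algorithm:
  4v⁴ - 4v³ + 44v² - 164v + 120 = (4)(v⁴ - 8v³ + 21v² - 22v + 8) + (28v³ - 40v² - 76v + 88)
  v⁴ - 8v³ + 21v² - 22v + 8 = ((1/28)v - 23/98)(28v³ - 40v² - 76v + 88) + ((702/49)v² - (2106/49)v + 1404/49)
  28v³ - 40v² - 76v + 88 = ((686/351)v + 1078/351)((702/49)v² - (2106/49)v + 1404/49) + (0)
Last nonzero remainder: (702/49)v² - (2106/49)v + 1404/49. Dividing through by 702/49 gives the monic gcd v² - 3v + 2.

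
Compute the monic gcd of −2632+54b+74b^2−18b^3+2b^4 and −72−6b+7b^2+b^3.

4+b

Apply the Euclidean algorithm:
  2b^4−18b^3+74b^2+54b−2632 = (2b−32)(b^3+7b^2−6b−72) + (310b^2+6b−4936)
  b^3+7b^2−6b−72 = ((1/310)b+541/24025)(310b^2+6b−4936) + ((235144/24025)b+940576/24025)
  310b^2+6b−4936 = ((3723875/117572)b−14823425/117572)((235144/24025)b+940576/24025) + (0)
Last nonzero remainder: (235144/24025)b+940576/24025. Dividing through by 235144/24025 gives the monic gcd b+4.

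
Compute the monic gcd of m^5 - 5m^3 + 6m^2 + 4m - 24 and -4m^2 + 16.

Apply the Euclidean algorithm:
  m^5 - 5m^3 + 6m^2 + 4m - 24 = (-(1/4)m^3 + (1/4)m - 3/2)(-4m^2 + 16) + (0)
Last nonzero remainder: -4m^2 + 16. Dividing through by -4 gives the monic gcd m^2 - 4.

m^2 - 4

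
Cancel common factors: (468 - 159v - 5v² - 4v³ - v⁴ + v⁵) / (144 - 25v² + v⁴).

(-39 + 10v - 2v² + v³)/(-12 - v + v²)

Euclidean algorithm in ℚ[v]:
  v⁵ - v⁴ - 4v³ - 5v² - 159v + 468 = (v - 1)(v⁴ - 25v² + 144) + (21v³ - 30v² - 303v + 612)
  v⁴ - 25v² + 144 = ((1/21)v + 10/147)(21v³ - 30v² - 303v + 612) + (-(418/49)v² - (418/49)v + 5016/49)
  21v³ - 30v² - 303v + 612 = (-(1029/418)v + 2499/418)(-(418/49)v² - (418/49)v + 5016/49) + (0)
Last nonzero remainder: -(418/49)v² - (418/49)v + 5016/49. Dividing through by -418/49 gives the monic gcd v² + v - 12.
Cancel v² + v - 12 from numerator and denominator to get the reduced form.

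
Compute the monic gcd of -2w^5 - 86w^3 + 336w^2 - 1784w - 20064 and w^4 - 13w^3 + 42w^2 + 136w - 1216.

By polynomial division,
  -2w^5 - 86w^3 + 336w^2 - 1784w - 20064 = (-2w - 26)(w^4 - 13w^3 + 42w^2 + 136w - 1216) + (-340w^3 + 1700w^2 - 680w - 51680)
  w^4 - 13w^3 + 42w^2 + 136w - 1216 = (-(1/340)w + 2/85)(-340w^3 + 1700w^2 - 680w - 51680) + (0)
Last nonzero remainder: -340w^3 + 1700w^2 - 680w - 51680. Dividing through by -340 gives the monic gcd w^3 - 5w^2 + 2w + 152.

w^3 - 5w^2 + 2w + 152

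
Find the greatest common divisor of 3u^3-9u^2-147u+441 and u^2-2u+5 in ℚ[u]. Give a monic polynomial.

By polynomial division,
  3u^3-9u^2-147u+441 = (3u-3)(u^2-2u+5) + (-168u+456)
  u^2-2u+5 = (-(1/168)u-5/1176)(-168u+456) + (340/49)
  -168u+456 = (-(2058/85)u+5586/85)(340/49) + (0)
The last nonzero remainder is the constant 340/49, so the polynomials are coprime and gcd = 1.

1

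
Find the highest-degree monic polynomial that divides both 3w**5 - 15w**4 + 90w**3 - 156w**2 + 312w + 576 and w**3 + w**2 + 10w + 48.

By polynomial division,
  3w**5 - 15w**4 + 90w**3 - 156w**2 + 312w + 576 = (3w**2 - 18w + 78)(w**3 + w**2 + 10w + 48) + (-198w**2 + 396w - 3168)
  w**3 + w**2 + 10w + 48 = (-(1/198)w - 1/66)(-198w**2 + 396w - 3168) + (0)
Last nonzero remainder: -198w**2 + 396w - 3168. Dividing through by -198 gives the monic gcd w**2 - 2w + 16.

w**2 - 2w + 16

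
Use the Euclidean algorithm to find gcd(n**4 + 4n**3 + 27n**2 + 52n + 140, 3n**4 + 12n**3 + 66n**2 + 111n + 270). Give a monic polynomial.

n**2 + 3n + 10

Repeated division with remainder:
  n**4 + 4n**3 + 27n**2 + 52n + 140 = (1/3)(3n**4 + 12n**3 + 66n**2 + 111n + 270) + (5n**2 + 15n + 50)
  3n**4 + 12n**3 + 66n**2 + 111n + 270 = ((3/5)n**2 + (3/5)n + 27/5)(5n**2 + 15n + 50) + (0)
Last nonzero remainder: 5n**2 + 15n + 50. Dividing through by 5 gives the monic gcd n**2 + 3n + 10.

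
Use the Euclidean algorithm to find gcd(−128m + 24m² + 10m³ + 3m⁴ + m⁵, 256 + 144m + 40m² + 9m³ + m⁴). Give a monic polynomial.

64 + 20m + 5m² + m³

By polynomial division,
  m⁵ + 3m⁴ + 10m³ + 24m² − 128m = (m − 6)(m⁴ + 9m³ + 40m² + 144m + 256) + (24m³ + 120m² + 480m + 1536)
  m⁴ + 9m³ + 40m² + 144m + 256 = ((1/24)m + 1/6)(24m³ + 120m² + 480m + 1536) + (0)
Last nonzero remainder: 24m³ + 120m² + 480m + 1536. Dividing through by 24 gives the monic gcd m³ + 5m² + 20m + 64.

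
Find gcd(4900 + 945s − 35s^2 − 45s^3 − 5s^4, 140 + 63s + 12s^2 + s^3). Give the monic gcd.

Repeated division with remainder:
  −5s^4 − 45s^3 − 35s^2 + 945s + 4900 = (−5s + 15)(s^3 + 12s^2 + 63s + 140) + (100s^2 + 700s + 2800)
  s^3 + 12s^2 + 63s + 140 = ((1/100)s + 1/20)(100s^2 + 700s + 2800) + (0)
Last nonzero remainder: 100s^2 + 700s + 2800. Dividing through by 100 gives the monic gcd s^2 + 7s + 28.

28 + 7s + s^2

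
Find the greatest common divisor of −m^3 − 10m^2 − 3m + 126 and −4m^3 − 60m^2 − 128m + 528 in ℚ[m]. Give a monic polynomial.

Apply the Euclidean algorithm:
  −m^3 − 10m^2 − 3m + 126 = (1/4)(−4m^3 − 60m^2 − 128m + 528) + (5m^2 + 29m − 6)
  −4m^3 − 60m^2 − 128m + 528 = (−(4/5)m − 184/25)(5m^2 + 29m − 6) + ((2016/25)m + 12096/25)
  5m^2 + 29m − 6 = ((125/2016)m − 25/2016)((2016/25)m + 12096/25) + (0)
Last nonzero remainder: (2016/25)m + 12096/25. Dividing through by 2016/25 gives the monic gcd m + 6.

m + 6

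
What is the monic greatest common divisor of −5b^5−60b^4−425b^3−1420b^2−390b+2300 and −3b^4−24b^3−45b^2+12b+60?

b^3+6b^2+3b−10

Repeated division with remainder:
  −5b^5−60b^4−425b^3−1420b^2−390b+2300 = ((5/3)b+20/3)(−3b^4−24b^3−45b^2+12b+60) + (−190b^3−1140b^2−570b+1900)
  −3b^4−24b^3−45b^2+12b+60 = ((3/190)b+3/95)(−190b^3−1140b^2−570b+1900) + (0)
Last nonzero remainder: −190b^3−1140b^2−570b+1900. Dividing through by −190 gives the monic gcd b^3+6b^2+3b−10.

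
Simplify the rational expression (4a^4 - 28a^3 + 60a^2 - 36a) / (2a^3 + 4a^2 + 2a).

Apply the Euclidean algorithm:
  4a^4 - 28a^3 + 60a^2 - 36a = (2a - 18)(2a^3 + 4a^2 + 2a) + (128a^2)
  2a^3 + 4a^2 + 2a = ((1/64)a + 1/32)(128a^2) + (2a)
  128a^2 = (64a)(2a) + (0)
Last nonzero remainder: 2a. Dividing through by 2 gives the monic gcd a.
Cancel a from numerator and denominator to get the reduced form.

(2a^3 - 14a^2 + 30a - 18)/(a^2 + 2a + 1)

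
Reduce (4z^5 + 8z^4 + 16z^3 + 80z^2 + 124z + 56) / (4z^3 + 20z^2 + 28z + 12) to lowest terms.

(z^3 + 3z + 14)/(z + 3)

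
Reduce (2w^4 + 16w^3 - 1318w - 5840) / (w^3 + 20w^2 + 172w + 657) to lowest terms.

Euclidean algorithm in ℚ[w]:
  2w^4 + 16w^3 - 1318w - 5840 = (2w - 24)(w^3 + 20w^2 + 172w + 657) + (136w^2 + 1496w + 9928)
  w^3 + 20w^2 + 172w + 657 = ((1/136)w + 9/136)(136w^2 + 1496w + 9928) + (0)
Last nonzero remainder: 136w^2 + 1496w + 9928. Dividing through by 136 gives the monic gcd w^2 + 11w + 73.
Cancel w^2 + 11w + 73 from numerator and denominator to get the reduced form.

(2w^2 - 6w - 80)/(w + 9)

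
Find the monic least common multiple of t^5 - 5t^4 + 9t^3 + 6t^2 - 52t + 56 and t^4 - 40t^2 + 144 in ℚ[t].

t^7 - 5t^6 - 27t^5 + 186t^4 - 376t^3 - 160t^2 + 1872t - 2016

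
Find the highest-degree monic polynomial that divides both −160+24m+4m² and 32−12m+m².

−4+m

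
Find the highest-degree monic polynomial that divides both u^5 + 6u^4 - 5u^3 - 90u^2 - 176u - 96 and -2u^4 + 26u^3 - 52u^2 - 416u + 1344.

Apply the Euclidean algorithm:
  u^5 + 6u^4 - 5u^3 - 90u^2 - 176u - 96 = (-(1/2)u - 19/2)(-2u^4 + 26u^3 - 52u^2 - 416u + 1344) + (216u^3 - 792u^2 - 3456u + 12672)
  -2u^4 + 26u^3 - 52u^2 - 416u + 1344 = (-(1/108)u + 7/81)(216u^3 - 792u^2 - 3456u + 12672) + (-(140/9)u^2 + 2240/9)
  216u^3 - 792u^2 - 3456u + 12672 = (-(486/35)u + 1782/35)(-(140/9)u^2 + 2240/9) + (0)
Last nonzero remainder: -(140/9)u^2 + 2240/9. Dividing through by -140/9 gives the monic gcd u^2 - 16.

u^2 - 16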